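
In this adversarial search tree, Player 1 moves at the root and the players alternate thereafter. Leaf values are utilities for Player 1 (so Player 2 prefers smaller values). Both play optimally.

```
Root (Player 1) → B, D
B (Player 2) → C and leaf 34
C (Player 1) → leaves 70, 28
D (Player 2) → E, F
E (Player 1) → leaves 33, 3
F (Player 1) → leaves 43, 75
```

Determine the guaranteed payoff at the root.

34

C (Player 1): max(70, 28) = 70
B (Player 2): min(70, 34) = 34
E (Player 1): max(33, 3) = 33
F (Player 1): max(43, 75) = 75
D (Player 2): min(33, 75) = 33
Root (Player 1): max(34, 33) = 34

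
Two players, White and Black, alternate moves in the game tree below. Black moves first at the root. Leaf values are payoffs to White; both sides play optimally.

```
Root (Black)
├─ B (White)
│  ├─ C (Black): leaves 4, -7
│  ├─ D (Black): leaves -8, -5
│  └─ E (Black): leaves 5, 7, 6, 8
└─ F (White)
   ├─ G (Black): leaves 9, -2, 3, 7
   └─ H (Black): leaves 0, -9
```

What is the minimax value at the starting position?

-2

C (Black): min(4, -7) = -7
D (Black): min(-8, -5) = -8
E (Black): min(5, 7, 6, 8) = 5
B (White): max(-7, -8, 5) = 5
G (Black): min(9, -2, 3, 7) = -2
H (Black): min(0, -9) = -9
F (White): max(-2, -9) = -2
Root (Black): min(5, -2) = -2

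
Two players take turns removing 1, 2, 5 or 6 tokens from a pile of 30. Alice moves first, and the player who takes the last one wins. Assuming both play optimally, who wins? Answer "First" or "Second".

First

Positions where the player to move wins (W) vs loses (L):
i:   0  1  2  3  4  5  6  7  8  9 10 11 12 13 14 15 16 17 18 19 20 21 22 23 24 25 26 27 28 29 30
     L  W  W  L  W  W  W  L  W  W  L  W  W  W  L  W  W  L  W  W  W  L  W  W  L  W  W  W  L  W  W
Position 30 is W, so the first player wins.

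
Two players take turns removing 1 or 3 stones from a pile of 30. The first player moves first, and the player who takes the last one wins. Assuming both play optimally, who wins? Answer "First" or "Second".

i:   0  1  2  3  4  5  6  7  8  9 10 11 12 13 14 15 16 17 18 19 20 21 22 23 24 25 26 27 28 29 30
     L  W  L  W  L  W  L  W  L  W  L  W  L  W  L  W  L  W  L  W  L  W  L  W  L  W  L  W  L  W  L
Position 30 is L, so the second player wins.

Second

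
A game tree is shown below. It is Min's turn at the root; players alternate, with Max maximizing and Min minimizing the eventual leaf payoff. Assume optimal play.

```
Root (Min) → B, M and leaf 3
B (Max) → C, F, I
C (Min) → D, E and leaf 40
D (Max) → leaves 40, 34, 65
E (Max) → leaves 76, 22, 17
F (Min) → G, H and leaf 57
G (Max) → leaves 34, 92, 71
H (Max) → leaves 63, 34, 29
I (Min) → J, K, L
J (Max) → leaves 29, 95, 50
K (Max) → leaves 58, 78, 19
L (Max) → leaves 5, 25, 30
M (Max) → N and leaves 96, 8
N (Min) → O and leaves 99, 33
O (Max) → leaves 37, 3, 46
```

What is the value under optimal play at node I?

J: max(29, 95, 50) = 95
K: max(58, 78, 19) = 78
L: max(5, 25, 30) = 30
I: min(95, 78, 30) = 30

30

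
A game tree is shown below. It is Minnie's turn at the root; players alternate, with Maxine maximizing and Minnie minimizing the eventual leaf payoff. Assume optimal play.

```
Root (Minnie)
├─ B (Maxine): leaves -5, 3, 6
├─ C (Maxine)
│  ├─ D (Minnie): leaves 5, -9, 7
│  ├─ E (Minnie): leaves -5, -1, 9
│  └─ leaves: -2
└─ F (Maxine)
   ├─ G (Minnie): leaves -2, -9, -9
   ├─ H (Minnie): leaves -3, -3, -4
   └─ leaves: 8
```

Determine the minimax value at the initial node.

B (Maxine): max(-5, 3, 6) = 6
D (Minnie): min(5, -9, 7) = -9
E (Minnie): min(-5, -1, 9) = -5
C (Maxine): max(-9, -5, -2) = -2
G (Minnie): min(-2, -9, -9) = -9
H (Minnie): min(-3, -3, -4) = -4
F (Maxine): max(-9, -4, 8) = 8
Root (Minnie): min(6, -2, 8) = -2

-2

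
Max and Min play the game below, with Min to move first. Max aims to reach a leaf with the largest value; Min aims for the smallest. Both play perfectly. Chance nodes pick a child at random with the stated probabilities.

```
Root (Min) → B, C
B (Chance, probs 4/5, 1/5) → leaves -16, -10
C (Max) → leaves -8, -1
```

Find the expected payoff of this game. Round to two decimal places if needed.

B (Chance): 4/5·-16 + 1/5·-10 = -14.8
C (Max): max(-8, -1) = -1
Root (Min): min(-14.8, -1) = -14.8

-14.8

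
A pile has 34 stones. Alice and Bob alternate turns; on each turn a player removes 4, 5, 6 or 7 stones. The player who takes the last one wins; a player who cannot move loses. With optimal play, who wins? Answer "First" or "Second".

Mark each pile size as W (mover wins) or L (mover loses):
i:   0  1  2  3  4  5  6  7  8  9 10 11 12 13 14 15 16 17 18 19 20 21 22 23 24 25 26 27 28 29 30 31 32 33 34
     L  L  L  L  W  W  W  W  W  W  W  L  L  L  L  W  W  W  W  W  W  W  L  L  L  L  W  W  W  W  W  W  W  L  L
Position 34 is L, so the second player wins.

Second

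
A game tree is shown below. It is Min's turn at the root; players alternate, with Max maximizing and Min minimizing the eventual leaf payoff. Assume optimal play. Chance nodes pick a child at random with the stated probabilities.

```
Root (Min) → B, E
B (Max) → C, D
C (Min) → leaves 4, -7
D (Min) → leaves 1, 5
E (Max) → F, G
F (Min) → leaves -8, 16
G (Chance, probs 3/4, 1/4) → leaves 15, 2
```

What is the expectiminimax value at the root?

C (Min): min(4, -7) = -7
D (Min): min(1, 5) = 1
B (Max): max(-7, 1) = 1
F (Min): min(-8, 16) = -8
G (Chance): 3/4·15 + 1/4·2 = 11.75
E (Max): max(-8, 11.75) = 11.75
Root (Min): min(1, 11.75) = 1

1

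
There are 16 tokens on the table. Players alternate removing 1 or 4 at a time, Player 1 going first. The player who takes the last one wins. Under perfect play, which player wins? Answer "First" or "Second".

First

Positions where the player to move wins (W) vs loses (L):
i:   0  1  2  3  4  5  6  7  8  9 10 11 12 13 14 15 16
     L  W  L  W  W  L  W  L  W  W  L  W  L  W  W  L  W
Position 16 is W, so the first player wins.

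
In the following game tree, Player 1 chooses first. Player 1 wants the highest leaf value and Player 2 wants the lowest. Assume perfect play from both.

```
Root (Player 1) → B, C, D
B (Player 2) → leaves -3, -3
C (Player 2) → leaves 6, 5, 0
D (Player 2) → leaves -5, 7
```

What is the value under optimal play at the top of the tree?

B (Player 2): min(-3, -3) = -3
C (Player 2): min(6, 5, 0) = 0
D (Player 2): min(-5, 7) = -5
Root (Player 1): max(-3, 0, -5) = 0

0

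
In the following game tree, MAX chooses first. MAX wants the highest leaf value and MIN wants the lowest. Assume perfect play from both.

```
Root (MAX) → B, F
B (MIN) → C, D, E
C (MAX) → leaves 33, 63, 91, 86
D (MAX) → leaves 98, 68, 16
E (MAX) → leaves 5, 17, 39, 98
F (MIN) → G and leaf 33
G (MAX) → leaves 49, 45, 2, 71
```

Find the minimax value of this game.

C (MAX): max(33, 63, 91, 86) = 91
D (MAX): max(98, 68, 16) = 98
E (MAX): max(5, 17, 39, 98) = 98
B (MIN): min(91, 98, 98) = 91
G (MAX): max(49, 45, 2, 71) = 71
F (MIN): min(71, 33) = 33
Root (MAX): max(91, 33) = 91

91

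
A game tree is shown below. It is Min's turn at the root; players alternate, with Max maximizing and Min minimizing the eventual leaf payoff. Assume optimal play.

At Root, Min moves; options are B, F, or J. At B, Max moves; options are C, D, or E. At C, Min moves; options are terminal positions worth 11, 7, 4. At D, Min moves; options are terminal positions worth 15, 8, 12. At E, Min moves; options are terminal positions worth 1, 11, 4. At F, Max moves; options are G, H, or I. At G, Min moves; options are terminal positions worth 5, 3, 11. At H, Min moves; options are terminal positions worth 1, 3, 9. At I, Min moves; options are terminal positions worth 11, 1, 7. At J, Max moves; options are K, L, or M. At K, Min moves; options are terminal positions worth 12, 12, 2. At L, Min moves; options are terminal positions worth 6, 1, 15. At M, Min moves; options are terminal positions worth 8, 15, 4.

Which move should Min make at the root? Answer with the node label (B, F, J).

F

C (Min): min(11, 7, 4) = 4
D (Min): min(15, 8, 12) = 8
E (Min): min(1, 11, 4) = 1
B (Max): max(4, 8, 1) = 8
G (Min): min(5, 3, 11) = 3
H (Min): min(1, 3, 9) = 1
I (Min): min(11, 1, 7) = 1
F (Max): max(3, 1, 1) = 3
K (Min): min(12, 12, 2) = 2
L (Min): min(6, 1, 15) = 1
M (Min): min(8, 15, 4) = 4
J (Max): max(2, 1, 4) = 4
Root (Min): min(8, 3, 4) = 3
Min picks the child with the lowest value: F (value 3).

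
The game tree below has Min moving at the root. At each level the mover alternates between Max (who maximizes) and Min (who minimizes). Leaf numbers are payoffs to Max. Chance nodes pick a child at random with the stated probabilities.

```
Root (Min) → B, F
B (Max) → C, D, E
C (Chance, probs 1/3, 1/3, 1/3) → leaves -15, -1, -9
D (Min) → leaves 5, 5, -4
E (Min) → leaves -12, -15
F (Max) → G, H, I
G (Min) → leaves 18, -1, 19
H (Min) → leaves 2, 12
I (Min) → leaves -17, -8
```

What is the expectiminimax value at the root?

-4

C (Chance): 1/3·-15 + 1/3·-1 + 1/3·-9 = -8.33
D (Min): min(5, 5, -4) = -4
E (Min): min(-12, -15) = -15
B (Max): max(-8.33, -4, -15) = -4
G (Min): min(18, -1, 19) = -1
H (Min): min(2, 12) = 2
I (Min): min(-17, -8) = -17
F (Max): max(-1, 2, -17) = 2
Root (Min): min(-4, 2) = -4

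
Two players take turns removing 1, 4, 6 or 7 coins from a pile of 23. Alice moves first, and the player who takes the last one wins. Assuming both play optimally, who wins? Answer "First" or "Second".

Mark each pile size as W (mover wins) or L (mover loses):
i:   0  1  2  3  4  5  6  7  8  9 10 11 12 13 14 15 16 17 18 19 20 21 22 23
     L  W  L  W  W  L  W  W  W  W  L  W  W  L  W  L  W  W  L  W  W  W  W  L
Position 23 is L, so the second player wins.

Second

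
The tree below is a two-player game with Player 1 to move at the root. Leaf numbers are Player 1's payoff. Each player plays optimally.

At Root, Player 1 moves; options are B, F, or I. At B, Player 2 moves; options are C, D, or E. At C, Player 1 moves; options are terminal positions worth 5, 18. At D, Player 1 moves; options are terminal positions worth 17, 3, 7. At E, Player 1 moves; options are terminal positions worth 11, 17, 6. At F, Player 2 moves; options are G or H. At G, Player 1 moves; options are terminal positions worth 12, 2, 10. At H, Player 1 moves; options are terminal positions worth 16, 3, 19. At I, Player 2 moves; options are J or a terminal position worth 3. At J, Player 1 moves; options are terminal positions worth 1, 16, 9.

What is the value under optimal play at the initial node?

C (Player 1): max(5, 18) = 18
D (Player 1): max(17, 3, 7) = 17
E (Player 1): max(11, 17, 6) = 17
B (Player 2): min(18, 17, 17) = 17
G (Player 1): max(12, 2, 10) = 12
H (Player 1): max(16, 3, 19) = 19
F (Player 2): min(12, 19) = 12
J (Player 1): max(1, 16, 9) = 16
I (Player 2): min(16, 3) = 3
Root (Player 1): max(17, 12, 3) = 17

17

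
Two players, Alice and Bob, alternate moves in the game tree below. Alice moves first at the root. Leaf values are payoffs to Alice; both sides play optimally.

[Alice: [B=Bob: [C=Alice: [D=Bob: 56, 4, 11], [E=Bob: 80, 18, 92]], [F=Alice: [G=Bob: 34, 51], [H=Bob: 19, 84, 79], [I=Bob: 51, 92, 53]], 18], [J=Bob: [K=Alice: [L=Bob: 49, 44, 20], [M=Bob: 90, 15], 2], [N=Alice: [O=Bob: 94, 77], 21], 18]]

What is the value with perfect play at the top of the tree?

18

D (Bob): min(56, 4, 11) = 4
E (Bob): min(80, 18, 92) = 18
C (Alice): max(4, 18) = 18
G (Bob): min(34, 51) = 34
H (Bob): min(19, 84, 79) = 19
I (Bob): min(51, 92, 53) = 51
F (Alice): max(34, 19, 51) = 51
B (Bob): min(18, 51, 18) = 18
L (Bob): min(49, 44, 20) = 20
M (Bob): min(90, 15) = 15
K (Alice): max(20, 15, 2) = 20
O (Bob): min(94, 77) = 77
N (Alice): max(77, 21) = 77
J (Bob): min(20, 77, 18) = 18
Root (Alice): max(18, 18) = 18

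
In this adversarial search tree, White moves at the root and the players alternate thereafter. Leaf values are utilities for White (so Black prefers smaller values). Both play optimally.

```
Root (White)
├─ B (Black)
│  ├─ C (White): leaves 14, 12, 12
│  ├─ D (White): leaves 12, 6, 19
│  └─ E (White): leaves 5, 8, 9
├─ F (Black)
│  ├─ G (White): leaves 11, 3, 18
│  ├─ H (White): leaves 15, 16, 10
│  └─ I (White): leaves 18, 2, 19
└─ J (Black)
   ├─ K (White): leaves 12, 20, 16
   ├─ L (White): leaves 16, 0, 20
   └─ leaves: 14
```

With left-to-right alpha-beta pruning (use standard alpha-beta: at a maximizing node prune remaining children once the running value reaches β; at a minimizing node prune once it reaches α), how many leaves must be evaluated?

23

C [α=-∞,β=+∞]: v=14
D [α=-∞,β=14]: v=19
E [α=-∞,β=14]: v=9
B [α=-∞,β=+∞]: v=9
G [α=9,β=+∞]: v=18
H [α=9,β=18]: v=16
I [α=9,β=16]: v=18 after child 1 ≥ β → β-cutoff, skip 2
F [α=9,β=+∞]: v=16
K [α=16,β=+∞]: v=20
L [α=16,β=20]: v=20
J [α=16,β=+∞]: v=14
Root [α=-∞,β=+∞]: v=16
Leaves evaluated: 23 of 25.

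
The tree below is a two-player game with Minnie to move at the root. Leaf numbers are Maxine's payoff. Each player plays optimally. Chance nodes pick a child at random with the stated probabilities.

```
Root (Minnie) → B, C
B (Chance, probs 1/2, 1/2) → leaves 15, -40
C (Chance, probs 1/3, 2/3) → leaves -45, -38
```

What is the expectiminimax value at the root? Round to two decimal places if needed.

B (Chance): 1/2·15 + 1/2·-40 = -12.5
C (Chance): 1/3·-45 + 2/3·-38 = -40.33
Root (Minnie): min(-12.5, -40.33) = -40.33

-40.33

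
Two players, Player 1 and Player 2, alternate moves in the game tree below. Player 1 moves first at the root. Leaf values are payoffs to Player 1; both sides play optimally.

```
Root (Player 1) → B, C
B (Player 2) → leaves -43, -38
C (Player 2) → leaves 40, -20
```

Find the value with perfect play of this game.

-20

B (Player 2): min(-43, -38) = -43
C (Player 2): min(40, -20) = -20
Root (Player 1): max(-43, -20) = -20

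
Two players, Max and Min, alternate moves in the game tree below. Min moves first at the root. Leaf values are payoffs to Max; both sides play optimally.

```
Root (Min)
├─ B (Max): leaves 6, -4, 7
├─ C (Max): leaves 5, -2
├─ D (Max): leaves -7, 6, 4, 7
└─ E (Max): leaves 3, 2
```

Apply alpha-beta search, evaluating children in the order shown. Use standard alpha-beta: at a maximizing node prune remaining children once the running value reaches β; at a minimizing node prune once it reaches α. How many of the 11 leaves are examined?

B [α=-∞,β=+∞]: v=7
C [α=-∞,β=7]: v=5
D [α=-∞,β=5]: v=6 after child 2 ≥ β → β-cutoff, skip 2
E [α=-∞,β=5]: v=3
Root [α=-∞,β=+∞]: v=3
Leaves evaluated: 9 of 11.

9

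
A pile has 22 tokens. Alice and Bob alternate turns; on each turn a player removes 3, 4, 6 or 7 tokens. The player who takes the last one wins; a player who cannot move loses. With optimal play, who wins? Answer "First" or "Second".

Second

Mark each pile size as W (mover wins) or L (mover loses):
i:   0  1  2  3  4  5  6  7  8  9 10 11 12 13 14 15 16 17 18 19 20 21 22
     L  L  L  W  W  W  W  W  W  W  L  L  L  W  W  W  W  W  W  W  L  L  L
Position 22 is L, so the second player wins.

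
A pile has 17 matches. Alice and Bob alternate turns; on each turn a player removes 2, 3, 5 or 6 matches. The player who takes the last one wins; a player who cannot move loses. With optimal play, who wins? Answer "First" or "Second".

Mark each pile size as W (mover wins) or L (mover loses):
i:   0  1  2  3  4  5  6  7  8  9 10 11 12 13 14 15 16 17
     L  L  W  W  W  W  W  W  L  L  W  W  W  W  W  W  L  L
Position 17 is L, so the second player wins.

Second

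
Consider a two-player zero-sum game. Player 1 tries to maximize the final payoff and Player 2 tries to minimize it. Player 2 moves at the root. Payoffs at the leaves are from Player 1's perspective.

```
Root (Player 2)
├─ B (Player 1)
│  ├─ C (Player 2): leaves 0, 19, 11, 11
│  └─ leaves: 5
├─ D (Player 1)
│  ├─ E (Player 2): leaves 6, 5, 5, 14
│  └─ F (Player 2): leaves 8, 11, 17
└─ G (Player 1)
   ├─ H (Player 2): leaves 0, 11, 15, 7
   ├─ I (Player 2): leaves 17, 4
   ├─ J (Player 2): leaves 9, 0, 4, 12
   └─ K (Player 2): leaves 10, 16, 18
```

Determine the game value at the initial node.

5

C (Player 2): min(0, 19, 11, 11) = 0
B (Player 1): max(0, 5) = 5
E (Player 2): min(6, 5, 5, 14) = 5
F (Player 2): min(8, 11, 17) = 8
D (Player 1): max(5, 8) = 8
H (Player 2): min(0, 11, 15, 7) = 0
I (Player 2): min(17, 4) = 4
J (Player 2): min(9, 0, 4, 12) = 0
K (Player 2): min(10, 16, 18) = 10
G (Player 1): max(0, 4, 0, 10) = 10
Root (Player 2): min(5, 8, 10) = 5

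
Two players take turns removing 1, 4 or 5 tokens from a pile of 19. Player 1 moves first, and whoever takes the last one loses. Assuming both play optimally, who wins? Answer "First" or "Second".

Second

W/L table (W = player to move can force a win):
i:   0  1  2  3  4  5  6  7  8  9 10 11 12 13 14 15 16 17 18 19
     W  L  W  L  W  W  W  W  W  L  W  L  W  W  W  W  W  L  W  L
Position 19 is L, so the second player wins.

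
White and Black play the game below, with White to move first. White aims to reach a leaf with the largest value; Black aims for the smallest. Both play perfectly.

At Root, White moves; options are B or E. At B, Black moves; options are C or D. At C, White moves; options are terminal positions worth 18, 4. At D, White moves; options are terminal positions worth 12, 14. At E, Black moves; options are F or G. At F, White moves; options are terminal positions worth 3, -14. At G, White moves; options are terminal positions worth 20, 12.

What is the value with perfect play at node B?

C: max(18, 4) = 18
D: max(12, 14) = 14
B: min(18, 14) = 14

14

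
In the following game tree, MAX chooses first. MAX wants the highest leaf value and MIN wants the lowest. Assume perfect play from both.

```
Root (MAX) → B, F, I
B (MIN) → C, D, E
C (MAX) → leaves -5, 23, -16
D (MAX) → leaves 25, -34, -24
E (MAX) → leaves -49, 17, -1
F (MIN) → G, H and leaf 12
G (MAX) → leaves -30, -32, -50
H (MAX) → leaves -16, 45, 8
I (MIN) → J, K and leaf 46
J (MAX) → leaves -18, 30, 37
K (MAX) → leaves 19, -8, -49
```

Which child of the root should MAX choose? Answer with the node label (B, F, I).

C (MAX): max(-5, 23, -16) = 23
D (MAX): max(25, -34, -24) = 25
E (MAX): max(-49, 17, -1) = 17
B (MIN): min(23, 25, 17) = 17
G (MAX): max(-30, -32, -50) = -30
H (MAX): max(-16, 45, 8) = 45
F (MIN): min(-30, 45, 12) = -30
J (MAX): max(-18, 30, 37) = 37
K (MAX): max(19, -8, -49) = 19
I (MIN): min(37, 19, 46) = 19
Root (MAX): max(17, -30, 19) = 19
MAX picks the child with the highest value: I (value 19).

I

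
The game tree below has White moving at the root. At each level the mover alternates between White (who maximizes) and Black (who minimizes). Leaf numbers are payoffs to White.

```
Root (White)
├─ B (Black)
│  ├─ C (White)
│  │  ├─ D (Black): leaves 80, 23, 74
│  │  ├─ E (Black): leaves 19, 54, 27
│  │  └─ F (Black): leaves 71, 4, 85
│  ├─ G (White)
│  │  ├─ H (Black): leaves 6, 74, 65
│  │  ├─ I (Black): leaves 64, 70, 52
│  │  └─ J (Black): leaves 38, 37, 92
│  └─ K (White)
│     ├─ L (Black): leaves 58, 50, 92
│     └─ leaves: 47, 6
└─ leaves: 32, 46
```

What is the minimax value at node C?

D: min(80, 23, 74) = 23
E: min(19, 54, 27) = 19
F: min(71, 4, 85) = 4
C: max(23, 19, 4) = 23

23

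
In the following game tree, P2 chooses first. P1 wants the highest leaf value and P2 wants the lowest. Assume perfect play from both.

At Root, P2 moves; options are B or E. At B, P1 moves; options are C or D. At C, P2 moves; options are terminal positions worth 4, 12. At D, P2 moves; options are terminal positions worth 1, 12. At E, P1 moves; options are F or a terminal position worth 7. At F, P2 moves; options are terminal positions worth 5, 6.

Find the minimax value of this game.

4

C (P2): min(4, 12) = 4
D (P2): min(1, 12) = 1
B (P1): max(4, 1) = 4
F (P2): min(5, 6) = 5
E (P1): max(5, 7) = 7
Root (P2): min(4, 7) = 4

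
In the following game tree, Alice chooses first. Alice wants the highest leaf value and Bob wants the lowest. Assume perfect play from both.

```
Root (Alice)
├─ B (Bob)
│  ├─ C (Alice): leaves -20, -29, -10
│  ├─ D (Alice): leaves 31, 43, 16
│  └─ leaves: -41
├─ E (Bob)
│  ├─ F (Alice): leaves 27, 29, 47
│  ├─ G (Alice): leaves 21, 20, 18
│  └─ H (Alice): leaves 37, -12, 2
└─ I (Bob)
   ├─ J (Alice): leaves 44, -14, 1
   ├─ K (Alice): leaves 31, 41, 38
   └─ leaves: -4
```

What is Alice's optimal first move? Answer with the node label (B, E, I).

C (Alice): max(-20, -29, -10) = -10
D (Alice): max(31, 43, 16) = 43
B (Bob): min(-10, 43, -41) = -41
F (Alice): max(27, 29, 47) = 47
G (Alice): max(21, 20, 18) = 21
H (Alice): max(37, -12, 2) = 37
E (Bob): min(47, 21, 37) = 21
J (Alice): max(44, -14, 1) = 44
K (Alice): max(31, 41, 38) = 41
I (Bob): min(44, 41, -4) = -4
Root (Alice): max(-41, 21, -4) = 21
Alice picks the child with the highest value: E (value 21).

E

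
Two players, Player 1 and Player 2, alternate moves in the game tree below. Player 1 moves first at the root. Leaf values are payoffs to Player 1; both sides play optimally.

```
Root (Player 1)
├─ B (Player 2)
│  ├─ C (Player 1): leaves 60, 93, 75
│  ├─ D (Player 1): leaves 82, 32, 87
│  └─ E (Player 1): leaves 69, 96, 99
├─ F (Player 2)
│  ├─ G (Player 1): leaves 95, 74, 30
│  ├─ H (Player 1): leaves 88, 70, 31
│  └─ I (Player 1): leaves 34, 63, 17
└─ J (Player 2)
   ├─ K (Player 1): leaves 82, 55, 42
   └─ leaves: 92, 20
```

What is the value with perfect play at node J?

K: max(82, 55, 42) = 82
J: min(82, 92, 20) = 20

20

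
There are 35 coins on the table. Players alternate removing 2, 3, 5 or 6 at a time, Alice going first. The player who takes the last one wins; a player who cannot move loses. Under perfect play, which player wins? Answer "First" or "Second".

i:   0  1  2  3  4  5  6  7  8  9 10 11 12 13 14 15 16 17 18 19 20 21 22 23 24 25 26 27 28 29 30 31 32 33 34 35
     L  L  W  W  W  W  W  W  L  L  W  W  W  W  W  W  L  L  W  W  W  W  W  W  L  L  W  W  W  W  W  W  L  L  W  W
Position 35 is W, so the first player wins.

First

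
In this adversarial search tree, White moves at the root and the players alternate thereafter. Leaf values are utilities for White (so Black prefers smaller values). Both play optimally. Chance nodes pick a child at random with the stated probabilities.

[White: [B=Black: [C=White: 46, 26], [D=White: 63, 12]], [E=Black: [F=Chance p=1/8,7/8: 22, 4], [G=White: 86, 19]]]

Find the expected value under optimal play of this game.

C (White): max(46, 26) = 46
D (White): max(63, 12) = 63
B (Black): min(46, 63) = 46
F (Chance): 1/8·22 + 7/8·4 = 6.25
G (White): max(86, 19) = 86
E (Black): min(6.25, 86) = 6.25
Root (White): max(46, 6.25) = 46

46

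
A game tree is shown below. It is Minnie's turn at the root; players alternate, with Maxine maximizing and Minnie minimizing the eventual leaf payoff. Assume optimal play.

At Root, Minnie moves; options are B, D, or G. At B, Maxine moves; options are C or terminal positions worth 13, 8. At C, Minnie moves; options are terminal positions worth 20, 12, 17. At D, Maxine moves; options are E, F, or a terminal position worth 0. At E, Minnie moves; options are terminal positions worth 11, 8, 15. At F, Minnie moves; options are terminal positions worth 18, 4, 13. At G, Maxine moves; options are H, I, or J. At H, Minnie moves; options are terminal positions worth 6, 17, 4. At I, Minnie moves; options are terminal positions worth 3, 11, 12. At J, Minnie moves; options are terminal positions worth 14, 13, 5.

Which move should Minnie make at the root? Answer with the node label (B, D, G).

C (Minnie): min(20, 12, 17) = 12
B (Maxine): max(12, 13, 8) = 13
E (Minnie): min(11, 8, 15) = 8
F (Minnie): min(18, 4, 13) = 4
D (Maxine): max(8, 4, 0) = 8
H (Minnie): min(6, 17, 4) = 4
I (Minnie): min(3, 11, 12) = 3
J (Minnie): min(14, 13, 5) = 5
G (Maxine): max(4, 3, 5) = 5
Root (Minnie): min(13, 8, 5) = 5
Minnie picks the child with the lowest value: G (value 5).

G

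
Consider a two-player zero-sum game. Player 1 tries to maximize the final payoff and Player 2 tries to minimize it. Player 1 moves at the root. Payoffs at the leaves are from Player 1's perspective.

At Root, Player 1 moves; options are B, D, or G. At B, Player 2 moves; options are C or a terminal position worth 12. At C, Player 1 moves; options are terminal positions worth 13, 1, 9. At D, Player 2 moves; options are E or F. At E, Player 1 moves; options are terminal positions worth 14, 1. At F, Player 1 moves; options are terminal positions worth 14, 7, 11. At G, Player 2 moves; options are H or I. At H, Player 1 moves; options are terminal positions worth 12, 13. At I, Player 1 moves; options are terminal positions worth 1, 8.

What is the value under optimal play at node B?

C: max(13, 1, 9) = 13
B: min(13, 12) = 12

12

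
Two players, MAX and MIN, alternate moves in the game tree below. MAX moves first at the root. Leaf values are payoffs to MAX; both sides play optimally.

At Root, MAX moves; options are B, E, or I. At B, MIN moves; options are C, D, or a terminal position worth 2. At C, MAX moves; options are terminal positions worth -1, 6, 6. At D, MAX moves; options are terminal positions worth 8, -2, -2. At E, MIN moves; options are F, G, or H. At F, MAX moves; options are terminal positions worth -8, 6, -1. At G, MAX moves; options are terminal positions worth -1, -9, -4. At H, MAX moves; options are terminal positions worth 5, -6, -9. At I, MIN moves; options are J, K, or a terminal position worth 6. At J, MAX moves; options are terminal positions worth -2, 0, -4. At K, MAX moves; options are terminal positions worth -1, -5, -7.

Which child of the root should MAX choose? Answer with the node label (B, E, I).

B

C (MAX): max(-1, 6, 6) = 6
D (MAX): max(8, -2, -2) = 8
B (MIN): min(6, 8, 2) = 2
F (MAX): max(-8, 6, -1) = 6
G (MAX): max(-1, -9, -4) = -1
H (MAX): max(5, -6, -9) = 5
E (MIN): min(6, -1, 5) = -1
J (MAX): max(-2, 0, -4) = 0
K (MAX): max(-1, -5, -7) = -1
I (MIN): min(0, -1, 6) = -1
Root (MAX): max(2, -1, -1) = 2
MAX picks the child with the highest value: B (value 2).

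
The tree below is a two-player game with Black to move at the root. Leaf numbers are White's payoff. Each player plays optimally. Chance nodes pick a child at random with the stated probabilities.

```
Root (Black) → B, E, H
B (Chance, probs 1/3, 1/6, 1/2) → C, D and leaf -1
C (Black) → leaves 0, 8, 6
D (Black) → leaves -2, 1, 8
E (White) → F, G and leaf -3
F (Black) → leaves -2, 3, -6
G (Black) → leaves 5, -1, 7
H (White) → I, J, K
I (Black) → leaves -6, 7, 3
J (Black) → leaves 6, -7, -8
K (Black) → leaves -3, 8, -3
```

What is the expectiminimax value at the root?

-3

C (Black): min(0, 8, 6) = 0
D (Black): min(-2, 1, 8) = -2
B (Chance): 1/3·0 + 1/6·-2 + 1/2·-1 = -0.83
F (Black): min(-2, 3, -6) = -6
G (Black): min(5, -1, 7) = -1
E (White): max(-6, -1, -3) = -1
I (Black): min(-6, 7, 3) = -6
J (Black): min(6, -7, -8) = -8
K (Black): min(-3, 8, -3) = -3
H (White): max(-6, -8, -3) = -3
Root (Black): min(-0.83, -1, -3) = -3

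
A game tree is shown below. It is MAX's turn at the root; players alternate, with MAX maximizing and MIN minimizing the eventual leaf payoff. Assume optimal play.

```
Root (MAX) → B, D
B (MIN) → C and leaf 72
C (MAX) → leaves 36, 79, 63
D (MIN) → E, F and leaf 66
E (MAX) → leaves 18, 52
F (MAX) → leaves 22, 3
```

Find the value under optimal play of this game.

72

C (MAX): max(36, 79, 63) = 79
B (MIN): min(79, 72) = 72
E (MAX): max(18, 52) = 52
F (MAX): max(22, 3) = 22
D (MIN): min(52, 22, 66) = 22
Root (MAX): max(72, 22) = 72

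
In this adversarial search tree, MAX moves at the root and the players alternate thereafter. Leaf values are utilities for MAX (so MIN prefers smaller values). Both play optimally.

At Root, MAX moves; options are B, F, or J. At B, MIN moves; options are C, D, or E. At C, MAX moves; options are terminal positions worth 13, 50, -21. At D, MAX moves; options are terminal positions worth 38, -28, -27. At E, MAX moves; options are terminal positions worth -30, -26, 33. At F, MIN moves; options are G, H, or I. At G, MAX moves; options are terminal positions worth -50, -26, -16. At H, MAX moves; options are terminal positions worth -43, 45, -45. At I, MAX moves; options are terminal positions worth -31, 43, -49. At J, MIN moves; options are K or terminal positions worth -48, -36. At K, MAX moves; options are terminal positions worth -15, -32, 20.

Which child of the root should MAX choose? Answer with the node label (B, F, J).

C (MAX): max(13, 50, -21) = 50
D (MAX): max(38, -28, -27) = 38
E (MAX): max(-30, -26, 33) = 33
B (MIN): min(50, 38, 33) = 33
G (MAX): max(-50, -26, -16) = -16
H (MAX): max(-43, 45, -45) = 45
I (MAX): max(-31, 43, -49) = 43
F (MIN): min(-16, 45, 43) = -16
K (MAX): max(-15, -32, 20) = 20
J (MIN): min(20, -48, -36) = -48
Root (MAX): max(33, -16, -48) = 33
MAX picks the child with the highest value: B (value 33).

B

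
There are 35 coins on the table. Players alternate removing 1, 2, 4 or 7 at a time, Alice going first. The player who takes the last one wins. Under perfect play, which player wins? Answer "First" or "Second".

First

Compute winning (W) and losing (L) positions by backward induction:
i:   0  1  2  3  4  5  6  7  8  9 10 11 12 13 14 15 16 17 18 19 20 21 22 23 24 25 26 27 28 29 30 31 32 33 34 35
     L  W  W  L  W  W  L  W  W  L  W  W  L  W  W  L  W  W  L  W  W  L  W  W  L  W  W  L  W  W  L  W  W  L  W  W
Position 35 is W, so the first player wins.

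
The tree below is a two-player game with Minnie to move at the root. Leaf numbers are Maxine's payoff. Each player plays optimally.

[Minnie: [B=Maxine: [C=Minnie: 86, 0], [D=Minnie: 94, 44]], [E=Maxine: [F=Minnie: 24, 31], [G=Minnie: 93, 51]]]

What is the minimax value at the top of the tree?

C (Minnie): min(86, 0) = 0
D (Minnie): min(94, 44) = 44
B (Maxine): max(0, 44) = 44
F (Minnie): min(24, 31) = 24
G (Minnie): min(93, 51) = 51
E (Maxine): max(24, 51) = 51
Root (Minnie): min(44, 51) = 44

44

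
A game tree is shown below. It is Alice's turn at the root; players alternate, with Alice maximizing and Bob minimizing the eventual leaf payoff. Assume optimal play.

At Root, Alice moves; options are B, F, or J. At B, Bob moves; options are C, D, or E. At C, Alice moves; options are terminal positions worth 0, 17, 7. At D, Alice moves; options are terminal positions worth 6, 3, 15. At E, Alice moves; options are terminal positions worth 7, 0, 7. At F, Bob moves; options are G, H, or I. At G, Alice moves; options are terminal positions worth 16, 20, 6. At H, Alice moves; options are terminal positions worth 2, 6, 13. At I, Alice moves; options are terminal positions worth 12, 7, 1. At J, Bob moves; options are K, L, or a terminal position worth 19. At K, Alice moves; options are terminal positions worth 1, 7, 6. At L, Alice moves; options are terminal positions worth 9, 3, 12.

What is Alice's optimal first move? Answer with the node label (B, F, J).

C (Alice): max(0, 17, 7) = 17
D (Alice): max(6, 3, 15) = 15
E (Alice): max(7, 0, 7) = 7
B (Bob): min(17, 15, 7) = 7
G (Alice): max(16, 20, 6) = 20
H (Alice): max(2, 6, 13) = 13
I (Alice): max(12, 7, 1) = 12
F (Bob): min(20, 13, 12) = 12
K (Alice): max(1, 7, 6) = 7
L (Alice): max(9, 3, 12) = 12
J (Bob): min(7, 12, 19) = 7
Root (Alice): max(7, 12, 7) = 12
Alice picks the child with the highest value: F (value 12).

F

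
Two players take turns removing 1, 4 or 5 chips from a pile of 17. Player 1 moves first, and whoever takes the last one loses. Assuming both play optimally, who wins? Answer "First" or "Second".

Second

i:   0  1  2  3  4  5  6  7  8  9 10 11 12 13 14 15 16 17
     W  L  W  L  W  W  W  W  W  L  W  L  W  W  W  W  W  L
Position 17 is L, so the second player wins.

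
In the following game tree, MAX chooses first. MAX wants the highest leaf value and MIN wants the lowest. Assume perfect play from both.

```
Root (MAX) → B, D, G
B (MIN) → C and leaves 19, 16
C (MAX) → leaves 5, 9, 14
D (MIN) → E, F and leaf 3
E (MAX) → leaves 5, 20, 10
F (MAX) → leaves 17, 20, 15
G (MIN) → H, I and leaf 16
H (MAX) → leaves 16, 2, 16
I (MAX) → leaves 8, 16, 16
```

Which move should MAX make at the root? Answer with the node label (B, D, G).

C (MAX): max(5, 9, 14) = 14
B (MIN): min(14, 19, 16) = 14
E (MAX): max(5, 20, 10) = 20
F (MAX): max(17, 20, 15) = 20
D (MIN): min(20, 20, 3) = 3
H (MAX): max(16, 2, 16) = 16
I (MAX): max(8, 16, 16) = 16
G (MIN): min(16, 16, 16) = 16
Root (MAX): max(14, 3, 16) = 16
MAX picks the child with the highest value: G (value 16).

G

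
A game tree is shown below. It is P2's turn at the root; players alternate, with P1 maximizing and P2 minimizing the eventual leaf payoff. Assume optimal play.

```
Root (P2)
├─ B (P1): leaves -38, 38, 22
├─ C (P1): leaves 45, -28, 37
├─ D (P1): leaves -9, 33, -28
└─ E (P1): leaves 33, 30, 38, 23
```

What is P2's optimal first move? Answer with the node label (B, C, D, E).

D

B (P1): max(-38, 38, 22) = 38
C (P1): max(45, -28, 37) = 45
D (P1): max(-9, 33, -28) = 33
E (P1): max(33, 30, 38, 23) = 38
Root (P2): min(38, 45, 33, 38) = 33
P2 picks the child with the lowest value: D (value 33).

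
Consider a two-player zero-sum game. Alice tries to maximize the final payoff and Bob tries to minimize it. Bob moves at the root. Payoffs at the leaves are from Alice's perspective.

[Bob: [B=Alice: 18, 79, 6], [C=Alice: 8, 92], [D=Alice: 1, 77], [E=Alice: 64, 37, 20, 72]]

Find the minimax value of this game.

72

B (Alice): max(18, 79, 6) = 79
C (Alice): max(8, 92) = 92
D (Alice): max(1, 77) = 77
E (Alice): max(64, 37, 20, 72) = 72
Root (Bob): min(79, 92, 77, 72) = 72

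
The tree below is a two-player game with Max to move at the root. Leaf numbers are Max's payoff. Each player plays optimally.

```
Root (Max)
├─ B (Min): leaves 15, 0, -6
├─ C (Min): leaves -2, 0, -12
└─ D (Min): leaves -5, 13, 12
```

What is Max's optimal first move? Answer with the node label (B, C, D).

B (Min): min(15, 0, -6) = -6
C (Min): min(-2, 0, -12) = -12
D (Min): min(-5, 13, 12) = -5
Root (Max): max(-6, -12, -5) = -5
Max picks the child with the highest value: D (value -5).

D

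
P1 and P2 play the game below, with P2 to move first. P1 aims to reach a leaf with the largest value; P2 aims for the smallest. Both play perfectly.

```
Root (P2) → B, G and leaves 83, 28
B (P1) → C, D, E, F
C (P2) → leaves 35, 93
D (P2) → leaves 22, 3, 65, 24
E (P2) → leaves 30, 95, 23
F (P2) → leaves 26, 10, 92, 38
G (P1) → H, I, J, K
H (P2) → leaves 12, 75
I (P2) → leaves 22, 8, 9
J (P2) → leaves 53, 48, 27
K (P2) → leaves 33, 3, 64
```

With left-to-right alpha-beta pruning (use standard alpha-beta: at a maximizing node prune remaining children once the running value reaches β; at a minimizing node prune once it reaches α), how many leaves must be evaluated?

C [α=-∞,β=+∞]: v=35
D [α=35,β=+∞]: v=22 after child 1 ≤ α → α-cutoff, skip 3
E [α=35,β=+∞]: v=30 after child 1 ≤ α → α-cutoff, skip 2
F [α=35,β=+∞]: v=26 after child 1 ≤ α → α-cutoff, skip 3
B [α=-∞,β=+∞]: v=35
H [α=-∞,β=35]: v=12
I [α=12,β=35]: v=8 after child 2 ≤ α → α-cutoff, skip 1
J [α=12,β=35]: v=27
K [α=27,β=35]: v=3 after child 2 ≤ α → α-cutoff, skip 1
G [α=-∞,β=35]: v=27
Root [α=-∞,β=+∞]: v=27
Leaves evaluated: 16 of 26.

16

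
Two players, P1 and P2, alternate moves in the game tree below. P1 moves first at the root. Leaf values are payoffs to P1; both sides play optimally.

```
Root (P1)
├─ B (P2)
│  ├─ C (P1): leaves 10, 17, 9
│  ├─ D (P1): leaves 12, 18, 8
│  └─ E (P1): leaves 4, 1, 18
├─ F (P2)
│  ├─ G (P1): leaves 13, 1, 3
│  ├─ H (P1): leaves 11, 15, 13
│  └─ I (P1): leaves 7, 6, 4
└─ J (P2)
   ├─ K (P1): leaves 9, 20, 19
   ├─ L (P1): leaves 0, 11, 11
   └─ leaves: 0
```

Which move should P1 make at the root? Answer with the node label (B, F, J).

B

C (P1): max(10, 17, 9) = 17
D (P1): max(12, 18, 8) = 18
E (P1): max(4, 1, 18) = 18
B (P2): min(17, 18, 18) = 17
G (P1): max(13, 1, 3) = 13
H (P1): max(11, 15, 13) = 15
I (P1): max(7, 6, 4) = 7
F (P2): min(13, 15, 7) = 7
K (P1): max(9, 20, 19) = 20
L (P1): max(0, 11, 11) = 11
J (P2): min(20, 11, 0) = 0
Root (P1): max(17, 7, 0) = 17
P1 picks the child with the highest value: B (value 17).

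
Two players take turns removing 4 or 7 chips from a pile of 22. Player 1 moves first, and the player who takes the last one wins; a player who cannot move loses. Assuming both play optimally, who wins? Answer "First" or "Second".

Second

Compute winning (W) and losing (L) positions by backward induction:
i:   0  1  2  3  4  5  6  7  8  9 10 11 12 13 14 15 16 17 18 19 20 21 22
     L  L  L  L  W  W  W  W  W  W  W  L  L  L  L  W  W  W  W  W  W  W  L
Position 22 is L, so the second player wins.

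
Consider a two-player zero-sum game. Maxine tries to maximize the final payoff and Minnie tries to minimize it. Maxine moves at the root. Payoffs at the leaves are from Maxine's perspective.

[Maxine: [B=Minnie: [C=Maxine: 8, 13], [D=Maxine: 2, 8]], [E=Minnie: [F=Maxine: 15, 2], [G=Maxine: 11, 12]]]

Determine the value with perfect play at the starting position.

C (Maxine): max(8, 13) = 13
D (Maxine): max(2, 8) = 8
B (Minnie): min(13, 8) = 8
F (Maxine): max(15, 2) = 15
G (Maxine): max(11, 12) = 12
E (Minnie): min(15, 12) = 12
Root (Maxine): max(8, 12) = 12

12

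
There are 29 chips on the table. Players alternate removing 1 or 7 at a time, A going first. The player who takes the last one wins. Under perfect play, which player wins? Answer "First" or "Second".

First

Positions where the player to move wins (W) vs loses (L):
i:   0  1  2  3  4  5  6  7  8  9 10 11 12 13 14 15 16 17 18 19 20 21 22 23 24 25 26 27 28 29
     L  W  L  W  L  W  L  W  L  W  L  W  L  W  L  W  L  W  L  W  L  W  L  W  L  W  L  W  L  W
Position 29 is W, so the first player wins.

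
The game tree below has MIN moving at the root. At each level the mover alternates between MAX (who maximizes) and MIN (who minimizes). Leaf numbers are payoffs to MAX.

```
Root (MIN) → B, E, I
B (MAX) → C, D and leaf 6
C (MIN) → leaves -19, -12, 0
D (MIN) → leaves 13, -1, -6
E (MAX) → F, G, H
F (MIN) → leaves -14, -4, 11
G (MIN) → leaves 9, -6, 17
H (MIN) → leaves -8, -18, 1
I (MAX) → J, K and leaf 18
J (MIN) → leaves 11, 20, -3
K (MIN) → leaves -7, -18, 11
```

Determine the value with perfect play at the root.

C (MIN): min(-19, -12, 0) = -19
D (MIN): min(13, -1, -6) = -6
B (MAX): max(-19, -6, 6) = 6
F (MIN): min(-14, -4, 11) = -14
G (MIN): min(9, -6, 17) = -6
H (MIN): min(-8, -18, 1) = -18
E (MAX): max(-14, -6, -18) = -6
J (MIN): min(11, 20, -3) = -3
K (MIN): min(-7, -18, 11) = -18
I (MAX): max(-3, -18, 18) = 18
Root (MIN): min(6, -6, 18) = -6

-6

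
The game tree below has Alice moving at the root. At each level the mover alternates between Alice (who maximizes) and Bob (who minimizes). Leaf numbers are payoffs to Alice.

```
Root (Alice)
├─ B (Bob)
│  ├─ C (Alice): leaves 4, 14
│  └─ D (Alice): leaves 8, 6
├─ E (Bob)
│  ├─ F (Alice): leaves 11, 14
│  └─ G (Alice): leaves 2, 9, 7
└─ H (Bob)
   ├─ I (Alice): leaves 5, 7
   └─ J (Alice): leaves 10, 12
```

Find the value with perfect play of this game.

C (Alice): max(4, 14) = 14
D (Alice): max(8, 6) = 8
B (Bob): min(14, 8) = 8
F (Alice): max(11, 14) = 14
G (Alice): max(2, 9, 7) = 9
E (Bob): min(14, 9) = 9
I (Alice): max(5, 7) = 7
J (Alice): max(10, 12) = 12
H (Bob): min(7, 12) = 7
Root (Alice): max(8, 9, 7) = 9

9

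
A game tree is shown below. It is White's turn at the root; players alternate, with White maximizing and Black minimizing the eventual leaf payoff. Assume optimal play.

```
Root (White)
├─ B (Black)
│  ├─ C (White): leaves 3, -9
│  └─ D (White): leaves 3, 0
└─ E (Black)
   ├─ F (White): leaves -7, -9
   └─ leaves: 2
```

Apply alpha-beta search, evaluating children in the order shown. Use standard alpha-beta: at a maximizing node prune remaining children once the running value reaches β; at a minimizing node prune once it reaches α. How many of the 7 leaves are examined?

5

C [α=-∞,β=+∞]: v=3
D [α=-∞,β=3]: v=3 after child 1 ≥ β → β-cutoff, skip 1
B [α=-∞,β=+∞]: v=3
F [α=3,β=+∞]: v=-7
E [α=3,β=+∞]: v=-7 after child 1 ≤ α → α-cutoff, skip 1
Root [α=-∞,β=+∞]: v=3
Leaves evaluated: 5 of 7.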